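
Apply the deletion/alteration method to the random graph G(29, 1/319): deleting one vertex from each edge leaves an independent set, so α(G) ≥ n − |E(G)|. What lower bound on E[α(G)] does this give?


E[|E(G)|] = C(29, 2)·p = 406 · (1/319) = 14/11.
E[α(G)] ≥ n − E[|E(G)|] = 29 − 14/11 = 305/11.
Numerically: ≈ 27.727.
(This is only a lower bound; the true E[α(G)] may be larger.)

E[α(G)] ≥ 305/11 ≈ 27.727.


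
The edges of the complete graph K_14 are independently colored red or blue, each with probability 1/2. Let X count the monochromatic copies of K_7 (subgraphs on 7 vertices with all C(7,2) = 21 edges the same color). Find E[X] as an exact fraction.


Let X = Σ_S X_S over the C(14, 7) = 3432 subsets S of size 7, where X_S = 1 if the K_7 on S is monochromatic.
For a fixed S, the K_7 on S has C(7, 2) = 21 edges. P[all 21 edges red] = (1/2)^21, and likewise for blue, so P[monochromatic] = 2·(1/2)^21 = 2^{1 − 21} = 1/1048576.
By linearity: E[X] = C(14, 7) · 2^{1 − 21} = 3432 · 1/1048576 = 429/131072.
Numerically: E[X] ≈ 0.003273.

E[X] = C(14,7)·2^(1−C(7,2)) = 429/131072 ≈ 0.003273.


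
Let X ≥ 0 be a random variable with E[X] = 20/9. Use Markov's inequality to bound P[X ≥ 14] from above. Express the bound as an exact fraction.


μ = E[X] = 20/9, a = 14.
Markov: P[X ≥ 14] ≤ μ/a = (20/9)/14 = 10/63.
Numerically: ≈ 0.1587.
(Since a = 14 > μ = 2.2222, the bound 10/63 is < 1 and informative.)

P[X ≥ 14] ≤ 10/63 ≈ 0.1587.


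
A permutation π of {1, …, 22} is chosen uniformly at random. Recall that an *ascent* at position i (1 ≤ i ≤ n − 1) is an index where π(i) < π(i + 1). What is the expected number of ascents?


Write X = Σ X_I over i = 1, …, 21, with X_I the indicator of one ascent.
There are 21 indicators.
For each fixed i, the pair (π(i), π(i+1)) is a uniformly random ordered pair of distinct values from {1, …, 22}; by symmetry P[π(i) < π(i+1)] = 1/2.
By linearity: E[X] = 21 · (1/2) = (22 − 1) · (1/2) = 21/2 ≈ 10.500.

E[X] = 21/2 = 10.500.


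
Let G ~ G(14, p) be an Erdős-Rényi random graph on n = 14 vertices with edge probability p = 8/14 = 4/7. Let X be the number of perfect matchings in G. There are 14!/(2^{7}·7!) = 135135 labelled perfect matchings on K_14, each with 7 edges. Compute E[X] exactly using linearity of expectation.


K_14 has 14!/(2^{7}·7!) = 135135 labelled perfect matchings.
For each such perfect matching H, let X_H = 1 if all 7 edges of H are present in G. Then P[X_H = 1] = p^{7} = (4/7)^{7} = 16384/823543.
Summing the indicators: E[X] = Σ_H E[X_H] = 135135 · p^{7} = 135135 · 16384/823543 = 316293120/117649.
Numerically: E[X] ≈ 2688.

E[X] = 135135 · (4/7)^{7} = 316293120/117649 ≈ 2688.


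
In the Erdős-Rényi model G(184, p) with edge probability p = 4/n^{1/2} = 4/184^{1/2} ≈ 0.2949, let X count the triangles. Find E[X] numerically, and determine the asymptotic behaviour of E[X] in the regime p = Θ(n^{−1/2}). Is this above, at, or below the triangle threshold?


Number of potential triangles: C(184, 3) = 1021384.
Each occurs with probability p³ ≈ (0.2949)³ ≈ 2.564208e-02.
By linearity: E[X] = C(184, 3)·p³ ≈ 1021384 · 2.564208e-02 ≈ 26190.4096.
Since α = 1/2 < 1, p = c/n^{1/2} ≫ 1/n is above the triangle threshold p ~ 1/n. Asymptotically E[X] ~ (c³/6)·n^{3(1−α)} = (4³/6)·n^{1.5} → ∞; triangles are abundant w.h.p.

E[X] ≈ 26190.4096; in regime p = Θ(1/n^{1/2}) E[X] diverges (above the triangle threshold p ~ 1/n).


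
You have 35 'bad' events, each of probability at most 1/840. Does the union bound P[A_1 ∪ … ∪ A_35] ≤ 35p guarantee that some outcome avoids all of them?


Union bound: P[∪_{i=1}^{35} A_i] ≤ Σ_i P[A_i] ≤ 35·p = 35·(1/840) = 1/24.
Numerically: 1/24 ≈ 0.0416667.
Is 1/24 < 1? YES.
Since P[∪ A_i] ≤ 1/24 < 1, the complement has P[∩ A_i^c] ≥ 1 − 1/24 = 23/24 > 0, so some outcome avoids every A_i.

35·p = 1/24 ≈ 0.0416667; existence CERTIFIED by the union bound.


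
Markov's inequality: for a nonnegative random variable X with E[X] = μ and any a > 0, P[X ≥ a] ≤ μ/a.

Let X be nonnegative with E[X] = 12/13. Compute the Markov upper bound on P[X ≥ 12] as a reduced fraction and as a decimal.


μ = E[X] = 12/13, a = 12.
Markov: P[X ≥ 12] ≤ μ/a = (12/13)/12 = 1/13.
Numerically: ≈ 0.076923.
(Since a = 12 > μ = 0.923077, the bound 1/13 is < 1 and informative.)

P[X ≥ 12] ≤ 1/13 ≈ 0.076923.


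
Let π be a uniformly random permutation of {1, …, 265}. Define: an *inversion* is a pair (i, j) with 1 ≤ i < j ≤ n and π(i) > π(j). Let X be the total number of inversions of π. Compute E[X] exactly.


Write X = Σ X_I over the C(265, 2) = 34980 pairs i < j, with X_I the indicator of one inversion.
There are 34980 indicators.
For each fixed pair i < j, the values π(i) and π(j) are two distinct elements of {1, …, 265} in uniformly random order; by symmetry P[π(i) > π(j)] = 1/2.
By linearity: E[X] = 34980 · (1/2) = C(265, 2) · (1/2) = 34980/2 = 17490 ≈ 17490.000.

E[X] = 17490 = 17490.000.


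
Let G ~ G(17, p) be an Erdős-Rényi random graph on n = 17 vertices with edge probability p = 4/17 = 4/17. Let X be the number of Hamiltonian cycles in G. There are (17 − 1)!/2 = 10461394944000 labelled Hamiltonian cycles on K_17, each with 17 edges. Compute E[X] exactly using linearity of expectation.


K_17 has (17 − 1)!/2 = 10461394944000 labelled Hamiltonian cycles.
For each such Hamiltonian cycle H, let X_H = 1 if all 17 edges of H are present in G. Then P[X_H = 1] = p^{17} = (4/17)^{17} = 17179869184/827240261886336764177.
Summing the indicators: E[X] = Σ_H E[X_H] = 10461394944000 · p^{17} = 10461394944000 · 17179869184/827240261886336764177 = 179725396620079005696000/827240261886336764177.
Numerically: E[X] ≈ 217.26.

E[X] = 10461394944000 · (4/17)^{17} = 179725396620079005696000/827240261886336764177 ≈ 217.26.


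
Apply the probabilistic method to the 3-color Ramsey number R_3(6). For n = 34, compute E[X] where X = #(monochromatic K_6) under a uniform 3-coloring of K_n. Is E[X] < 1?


E[X] = C(34, 6) · 3^{1 − 15} = 1344904 · 3^{−14} = 1344904/4782969.
As a reduced fraction: E[X] = 1344904/4782969 ≈ 0.2811860.
Is E[X] < 1? YES.
Since E[X] < 1, there exists a 3-coloring of K_{34} with no monochromatic K_6; hence R_3(6) > 34.

E[X] = 1344904/4782969 ≈ 0.2811860; E[X] < 1, so R_3(6) > 34.


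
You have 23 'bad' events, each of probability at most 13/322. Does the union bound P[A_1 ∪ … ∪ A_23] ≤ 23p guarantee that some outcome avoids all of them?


Union bound: P[∪_{i=1}^{23} A_i] ≤ Σ_i P[A_i] ≤ 23·p = 23·(13/322) = 13/14.
Numerically: 13/14 ≈ 0.9285714.
Is 13/14 < 1? YES.
Since P[∪ A_i] ≤ 13/14 < 1, the complement has P[∩ A_i^c] ≥ 1 − 13/14 = 1/14 > 0, so some outcome avoids every A_i.

23·p = 13/14 ≈ 0.9285714; existence CERTIFIED by the union bound.


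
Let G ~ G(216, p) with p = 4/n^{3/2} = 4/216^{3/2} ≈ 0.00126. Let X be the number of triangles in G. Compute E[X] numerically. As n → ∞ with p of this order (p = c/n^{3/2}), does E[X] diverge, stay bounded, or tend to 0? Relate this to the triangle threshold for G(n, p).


Number of potential triangles: C(216, 3) = 1656360.
Each occurs with probability p³ ≈ (0.00126)³ ≈ 2.0004979e-09.
By linearity: E[X] = C(216, 3)·p³ ≈ 1656360 · 2.0004979e-09 ≈ 0.00331.
Since α = 3/2 > 1, p = c/n^{3/2} = o(1/n) is below the triangle threshold p ~ 1/n. Asymptotically E[X] ~ (c³/6)·n^{3(1−α)} = (4³/6)·n^{-1.5} → 0, so by Markov's inequality G has no triangles w.h.p.

E[X] ≈ 0.00331; in regime p = Θ(1/n^{3/2}) E[X] tends to 0 (below the triangle threshold p ~ 1/n).


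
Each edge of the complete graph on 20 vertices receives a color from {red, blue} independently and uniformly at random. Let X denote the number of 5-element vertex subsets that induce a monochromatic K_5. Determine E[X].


Let X = Σ_S X_S over the C(20, 5) = 15504 subsets S of size 5, where X_S = 1 if the K_5 on S is monochromatic.
For a fixed S, the K_5 on S has C(5, 2) = 10 edges. P[all 10 edges red] = (1/2)^10, and likewise for blue, so P[monochromatic] = 2·(1/2)^10 = 2^{1 − 10} = 1/512.
By linearity of expectation: E[X] = C(20, 5) · 2^{1 − 10} = 15504 · 1/512 = 969/32.
Numerically: E[X] ≈ 30.28125.

E[X] = C(20,5)·2^(1−C(5,2)) = 969/32 ≈ 30.28125.


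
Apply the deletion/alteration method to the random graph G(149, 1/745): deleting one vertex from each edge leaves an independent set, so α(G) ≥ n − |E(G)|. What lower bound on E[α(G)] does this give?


E[|E(G)|] = C(149, 2)·p = 11026 · (1/745) = 74/5.
E[α(G)] ≥ n − E[|E(G)|] = 149 − 74/5 = 671/5.
Numerically: ≈ 134.200.
(This is only a lower bound; the true E[α(G)] may be larger.)

E[α(G)] ≥ 671/5 ≈ 134.200.


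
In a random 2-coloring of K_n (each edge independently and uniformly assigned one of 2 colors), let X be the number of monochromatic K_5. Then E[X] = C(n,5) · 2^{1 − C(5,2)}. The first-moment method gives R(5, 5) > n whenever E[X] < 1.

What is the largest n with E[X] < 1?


We need C(n, 5) · 2^{1 − 10} < 1, i.e. C(n, 5) < 2^{10 − 1} = 512.
Check values of n near the boundary:
  n = 9: C(9, 5) = 126; 126 < 512? YES
  n = 10: C(10, 5) = 252; 252 < 512? YES
  n = 11: C(11, 5) = 462; 462 < 512? YES
  n = 12: C(12, 5) = 792; 792 < 512? NO
  n = 13: C(13, 5) = 1287; 1287 < 512? NO
The largest n with C(n, 5) < 512 is n = 11 (where E[X] = 231/256 ≈ 0.9023438). Hence R(5, 5) > 11, i.e. R(5, 5) ≥ 12.

Largest n = 11; hence R(5, 5) > 11.


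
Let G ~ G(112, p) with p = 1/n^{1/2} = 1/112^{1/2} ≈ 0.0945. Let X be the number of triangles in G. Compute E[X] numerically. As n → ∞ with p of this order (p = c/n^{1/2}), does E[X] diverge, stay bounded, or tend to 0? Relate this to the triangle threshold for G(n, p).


Number of potential triangles: C(112, 3) = 227920.
Each occurs with probability p³ ≈ (0.0945)³ ≈ 8.43671e-04.
By linearity: E[X] = C(112, 3)·p³ ≈ 227920 · 8.43671e-04 ≈ 192.289.
Since α = 1/2 < 1, p = c/n^{1/2} ≫ 1/n is above the triangle threshold p ~ 1/n. Asymptotically E[X] ~ (c³/6)·n^{3(1−α)} = (1³/6)·n^{1.5} → ∞; triangles are abundant w.h.p.

E[X] ≈ 192.289; in regime p = Θ(1/n^{1/2}) E[X] diverges (above the triangle threshold p ~ 1/n).


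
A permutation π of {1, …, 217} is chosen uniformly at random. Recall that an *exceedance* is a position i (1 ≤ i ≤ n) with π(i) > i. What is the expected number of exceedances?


Write X = Σ_{i=1}^{217} X_i, where X_i = 1_{π(i) > i}.
For each fixed i, π(i) is uniform over {1, …, 217} (marginal of a uniform permutation), so P[π(i) > i] = (n − i)/n. Summing: Σ_{i=1}^{217} (n − i)/n = (0 + 1 + … + 216)/217 = 217(217 − 1)/(2·217) = (217 − 1)/2.
Hence E[X] = Σ_{i=1}^{217} (217 − i)/217 = 108 ≈ 108.00000.

E[X] = 108 = 108.00000.


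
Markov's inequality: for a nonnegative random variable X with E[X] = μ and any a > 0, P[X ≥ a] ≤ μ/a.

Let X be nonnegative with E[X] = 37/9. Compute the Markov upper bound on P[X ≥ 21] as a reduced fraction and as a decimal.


μ = E[X] = 37/9, a = 21.
Markov: P[X ≥ 21] ≤ μ/a = (37/9)/21 = 37/189.
Numerically: ≈ 0.1958.
(Since a = 21 > μ = 4.1111, the bound 37/189 is < 1 and informative.)

P[X ≥ 21] ≤ 37/189 ≈ 0.1958.


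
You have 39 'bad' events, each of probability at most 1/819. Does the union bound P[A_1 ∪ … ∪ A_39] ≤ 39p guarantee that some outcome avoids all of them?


Union bound: P[∪_{i=1}^{39} A_i] ≤ Σ_i P[A_i] ≤ 39·p = 39·(1/819) = 1/21.
Numerically: 1/21 ≈ 0.04762.
Is 1/21 < 1? YES.
Since P[∪ A_i] ≤ 1/21 < 1, the complement has P[∩ A_i^c] ≥ 1 − 1/21 = 20/21 > 0, so some outcome avoids every A_i.

39·p = 1/21 ≈ 0.04762; existence CERTIFIED by the union bound.


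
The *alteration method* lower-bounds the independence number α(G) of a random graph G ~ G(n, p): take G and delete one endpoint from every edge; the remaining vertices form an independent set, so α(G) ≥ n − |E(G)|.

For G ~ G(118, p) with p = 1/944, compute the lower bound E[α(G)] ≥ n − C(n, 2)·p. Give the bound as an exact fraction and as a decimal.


E[|E(G)|] = C(118, 2)·p = 6903 · (1/944) = 117/16.
E[α(G)] ≥ n − E[|E(G)|] = 118 − 117/16 = 1771/16.
Numerically: ≈ 110.68750.
(This is only a lower bound; the true E[α(G)] may be larger.)

E[α(G)] ≥ 1771/16 ≈ 110.68750.


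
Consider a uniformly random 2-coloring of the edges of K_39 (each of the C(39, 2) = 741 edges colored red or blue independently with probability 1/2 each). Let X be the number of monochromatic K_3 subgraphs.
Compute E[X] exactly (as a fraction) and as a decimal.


Let X = Σ_S X_S over the C(39, 3) = 9139 subsets S of size 3, where X_S = 1 if the K_3 on S is monochromatic.
For a fixed S, the K_3 on S has C(3, 2) = 3 edges. P[all 3 edges red] = (1/2)^3, and likewise for blue, so P[monochromatic] = 2·(1/2)^3 = 2^{1 − 3} = 1/4.
Summing: E[X] = C(39, 3) · 2^{1 − 3} = 9139 · 1/4 = 9139/4.
Numerically: E[X] ≈ 2284.750000.

E[X] = C(39,3)·2^(1−C(3,2)) = 9139/4 ≈ 2284.750000.


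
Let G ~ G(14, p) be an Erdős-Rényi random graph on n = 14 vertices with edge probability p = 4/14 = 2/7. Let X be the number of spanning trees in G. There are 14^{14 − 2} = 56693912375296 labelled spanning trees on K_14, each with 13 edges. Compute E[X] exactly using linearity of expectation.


K_14 has 14^{14 − 2} = 56693912375296 labelled spanning trees.
For each such spanning tree H, let X_H = 1 if all 13 edges of H are present in G. Then P[X_H = 1] = p^{13} = (2/7)^{13} = 8192/96889010407.
By linearity of expectation: E[X] = Σ_H E[X_H] = 56693912375296 · p^{13} = 56693912375296 · 8192/96889010407 = 33554432/7.
Numerically: E[X] ≈ 4.79e+06.

E[X] = 56693912375296 · (2/7)^{13} = 33554432/7 ≈ 4.79e+06.


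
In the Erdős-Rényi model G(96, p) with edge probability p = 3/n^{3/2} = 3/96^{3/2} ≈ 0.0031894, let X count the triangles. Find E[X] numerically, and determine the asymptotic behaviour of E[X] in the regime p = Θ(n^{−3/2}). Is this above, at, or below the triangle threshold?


Number of potential triangles: C(96, 3) = 142880.
Each occurs with probability p³ ≈ (0.0031894)³ ≈ 3.2444659e-08.
By linearity: E[X] = C(96, 3)·p³ ≈ 142880 · 3.2444659e-08 ≈ 0.00464.
Since α = 3/2 > 1, p = c/n^{3/2} = o(1/n) is below the triangle threshold p ~ 1/n. Asymptotically E[X] ~ (c³/6)·n^{3(1−α)} = (3³/6)·n^{-1.5} → 0, so by Markov's inequality G has no triangles w.h.p.

E[X] ≈ 0.00464; in regime p = Θ(1/n^{3/2}) E[X] tends to 0 (below the triangle threshold p ~ 1/n).


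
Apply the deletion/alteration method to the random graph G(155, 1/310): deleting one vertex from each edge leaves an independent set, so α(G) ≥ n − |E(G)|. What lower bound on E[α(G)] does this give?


E[|E(G)|] = C(155, 2)·p = 11935 · (1/310) = 77/2.
E[α(G)] ≥ n − E[|E(G)|] = 155 − 77/2 = 233/2.
Numerically: ≈ 116.500000.
(This is only a lower bound; the true E[α(G)] may be larger.)

E[α(G)] ≥ 233/2 ≈ 116.500000.


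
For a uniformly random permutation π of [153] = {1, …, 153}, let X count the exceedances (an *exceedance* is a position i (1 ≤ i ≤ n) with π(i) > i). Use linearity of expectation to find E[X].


Write X = Σ_{i=1}^{153} X_i, where X_i = 1_{π(i) > i}.
For each fixed i, π(i) is uniform over {1, …, 153} (marginal of a uniform permutation), so P[π(i) > i] = (n − i)/n. Summing: Σ_{i=1}^{153} (n − i)/n = (0 + 1 + … + 152)/153 = 153(153 − 1)/(2·153) = (153 − 1)/2.
Hence E[X] = Σ_{i=1}^{153} (153 − i)/153 = 76 ≈ 76.0000.

E[X] = 76 = 76.0000.


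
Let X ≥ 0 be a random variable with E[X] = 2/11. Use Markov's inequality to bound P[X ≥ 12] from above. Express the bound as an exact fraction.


μ = E[X] = 2/11, a = 12.
Markov: P[X ≥ 12] ≤ μ/a = (2/11)/12 = 1/66.
Numerically: ≈ 0.015.
(Since a = 12 > μ = 0.182, the bound 1/66 is < 1 and informative.)

P[X ≥ 12] ≤ 1/66 ≈ 0.015.


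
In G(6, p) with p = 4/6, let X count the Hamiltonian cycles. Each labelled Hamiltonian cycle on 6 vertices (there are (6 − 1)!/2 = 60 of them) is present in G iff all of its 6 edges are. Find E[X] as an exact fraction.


K_6 has (6 − 1)!/2 = 60 labelled Hamiltonian cycles.
For each such Hamiltonian cycle H, let X_H = 1 if all 6 edges of H are present in G. Then P[X_H = 1] = p^{6} = (2/3)^{6} = 64/729.
Summing the indicators: E[X] = Σ_H E[X_H] = 60 · p^{6} = 60 · 64/729 = 1280/243.
Numerically: E[X] ≈ 5.2675.

E[X] = 60 · (2/3)^{6} = 1280/243 ≈ 5.2675.


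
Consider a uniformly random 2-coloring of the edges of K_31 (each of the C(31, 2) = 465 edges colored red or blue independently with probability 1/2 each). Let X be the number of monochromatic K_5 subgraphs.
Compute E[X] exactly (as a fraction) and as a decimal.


Let X = Σ_S X_S over the C(31, 5) = 169911 subsets S of size 5, where X_S = 1 if the K_5 on S is monochromatic.
For a fixed S, the K_5 on S has C(5, 2) = 10 edges. P[all 10 edges red] = (1/2)^10, and likewise for blue, so P[monochromatic] = 2·(1/2)^10 = 2^{1 − 10} = 1/512.
Summing: E[X] = C(31, 5) · 2^{1 − 10} = 169911 · 1/512 = 169911/512.
Numerically: E[X] ≈ 331.857.

E[X] = C(31,5)·2^(1−C(5,2)) = 169911/512 ≈ 331.857.


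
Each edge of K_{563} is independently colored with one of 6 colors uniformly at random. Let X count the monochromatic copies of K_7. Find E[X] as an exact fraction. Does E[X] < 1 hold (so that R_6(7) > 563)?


E[X] = C(563, 7) · 6^{1 − 21} = 3426622515769596 · 6^{−20} = 3426622515769596/3656158440062976.
As a reduced fraction: E[X] = 285551876314133/304679870005248 ≈ 0.9372194.
Is E[X] < 1? YES.
Since E[X] < 1, there exists a 6-coloring of K_{563} with no monochromatic K_7; hence R_6(7) > 563.

E[X] = 285551876314133/304679870005248 ≈ 0.9372194; E[X] < 1, so R_6(7) > 563.


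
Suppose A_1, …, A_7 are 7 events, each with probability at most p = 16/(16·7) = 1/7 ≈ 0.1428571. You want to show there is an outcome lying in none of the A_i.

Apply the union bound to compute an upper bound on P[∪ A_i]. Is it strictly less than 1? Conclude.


Union bound: P[∪_{i=1}^{7} A_i] ≤ Σ_i P[A_i] ≤ 7·p = 7·(1/7) = 1.
Numerically: 1 ≈ 1.0000000.
Is 1 < 1? NO.
Since the bound 1 is ≥ 1, the union bound is uninformative here; it does NOT by itself certify existence.

7·p = 1 ≈ 1.0000000; existence NOT certified by the union bound.


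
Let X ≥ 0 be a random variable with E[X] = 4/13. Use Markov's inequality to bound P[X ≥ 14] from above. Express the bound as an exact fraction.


μ = E[X] = 4/13, a = 14.
Markov: P[X ≥ 14] ≤ μ/a = (4/13)/14 = 2/91.
Numerically: ≈ 0.022.
(Since a = 14 > μ = 0.308, the bound 2/91 is < 1 and informative.)

P[X ≥ 14] ≤ 2/91 ≈ 0.022.


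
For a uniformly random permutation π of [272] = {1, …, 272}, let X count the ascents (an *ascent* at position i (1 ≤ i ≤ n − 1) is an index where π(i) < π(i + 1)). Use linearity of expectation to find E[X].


Write X = Σ X_I over i = 1, …, 271, with X_I the indicator of one ascent.
There are 271 indicators.
For each fixed i, the pair (π(i), π(i+1)) is a uniformly random ordered pair of distinct values from {1, …, 272}; by symmetry P[π(i) < π(i+1)] = 1/2.
By linearity: E[X] = 271 · (1/2) = (272 − 1) · (1/2) = 271/2 ≈ 135.50000.

E[X] = 271/2 = 135.50000.


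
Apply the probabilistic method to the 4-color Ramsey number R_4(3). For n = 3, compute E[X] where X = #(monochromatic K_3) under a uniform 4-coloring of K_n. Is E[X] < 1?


E[X] = C(3, 3) · 4^{1 − 3} = 1 · 4^{−2} = 1/16.
As a reduced fraction: E[X] = 1/16 ≈ 0.0625.
Is E[X] < 1? YES.
Since E[X] < 1, there exists a 4-coloring of K_{3} with no monochromatic K_3; hence R_4(3) > 3.

E[X] = 1/16 ≈ 0.0625; E[X] < 1, so R_4(3) > 3.


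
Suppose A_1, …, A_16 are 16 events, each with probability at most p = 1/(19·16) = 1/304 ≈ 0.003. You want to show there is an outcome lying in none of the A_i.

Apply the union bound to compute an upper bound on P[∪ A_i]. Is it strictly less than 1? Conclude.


Union bound: P[∪_{i=1}^{16} A_i] ≤ Σ_i P[A_i] ≤ 16·p = 16·(1/304) = 1/19.
Numerically: 1/19 ≈ 0.053.
Is 1/19 < 1? YES.
Since P[∪ A_i] ≤ 1/19 < 1, the complement has P[∩ A_i^c] ≥ 1 − 1/19 = 18/19 > 0, so some outcome avoids every A_i.

16·p = 1/19 ≈ 0.053; existence CERTIFIED by the union bound.


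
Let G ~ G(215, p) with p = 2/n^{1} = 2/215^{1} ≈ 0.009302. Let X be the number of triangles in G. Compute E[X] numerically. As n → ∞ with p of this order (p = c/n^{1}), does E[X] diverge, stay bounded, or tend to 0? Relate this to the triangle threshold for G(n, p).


Number of potential triangles: C(215, 3) = 1633355.
Each occurs with probability p³ ≈ (0.009302)³ ≈ 8.049606e-07.
By linearity: E[X] = C(215, 3)·p³ ≈ 1633355 · 8.049606e-07 ≈ 1.3148.
Here α = 1, so p = 2/n is exactly at the triangle threshold p ~ 1/n. Asymptotically E[X] → c³/6 = 2³/6 = 4/3 ≈ 1.3333, a bounded constant. In this regime the triangle count is asymptotically Poisson(c³/6).

E[X] ≈ 1.3148; in regime p = Θ(1/n^{1}) E[X] stays bounded (at the triangle threshold p ~ 1/n).


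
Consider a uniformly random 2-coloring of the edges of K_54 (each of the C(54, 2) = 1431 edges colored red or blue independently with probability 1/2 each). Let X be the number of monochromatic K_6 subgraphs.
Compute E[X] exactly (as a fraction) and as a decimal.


Let X = Σ_S X_S over the C(54, 6) = 25827165 subsets S of size 6, where X_S = 1 if the K_6 on S is monochromatic.
For a fixed S, the K_6 on S has C(6, 2) = 15 edges. P[all 15 edges red] = (1/2)^15, and likewise for blue, so P[monochromatic] = 2·(1/2)^15 = 2^{1 − 15} = 1/16384.
By linearity: E[X] = C(54, 6) · 2^{1 − 15} = 25827165 · 1/16384 = 25827165/16384.
Numerically: E[X] ≈ 1576.3651.

E[X] = C(54,6)·2^(1−C(6,2)) = 25827165/16384 ≈ 1576.3651.


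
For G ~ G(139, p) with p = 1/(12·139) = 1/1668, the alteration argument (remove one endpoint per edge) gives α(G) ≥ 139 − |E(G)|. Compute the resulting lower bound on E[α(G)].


E[|E(G)|] = C(139, 2)·p = 9591 · (1/1668) = 23/4.
E[α(G)] ≥ n − E[|E(G)|] = 139 − 23/4 = 533/4.
Numerically: ≈ 133.2500.
(This is only a lower bound; the true E[α(G)] may be larger.)

E[α(G)] ≥ 533/4 ≈ 133.2500.


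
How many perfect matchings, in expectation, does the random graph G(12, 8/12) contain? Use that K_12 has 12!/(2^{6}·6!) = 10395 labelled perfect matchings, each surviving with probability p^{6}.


K_12 has 12!/(2^{6}·6!) = 10395 labelled perfect matchings.
For each such perfect matching H, let X_H = 1 if all 6 edges of H are present in G. Then P[X_H = 1] = p^{6} = (2/3)^{6} = 64/729.
Summing the indicators: E[X] = Σ_H E[X_H] = 10395 · p^{6} = 10395 · 64/729 = 24640/27.
Numerically: E[X] ≈ 912.6.

E[X] = 10395 · (2/3)^{6} = 24640/27 ≈ 912.6.


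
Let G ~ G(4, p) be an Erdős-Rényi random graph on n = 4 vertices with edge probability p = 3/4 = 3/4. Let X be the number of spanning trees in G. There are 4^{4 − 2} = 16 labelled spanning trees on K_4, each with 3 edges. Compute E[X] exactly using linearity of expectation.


K_4 has 4^{4 − 2} = 16 labelled spanning trees.
For each such spanning tree H, let X_H = 1 if all 3 edges of H are present in G. Then P[X_H = 1] = p^{3} = (3/4)^{3} = 27/64.
By linearity of expectation: E[X] = Σ_H E[X_H] = 16 · p^{3} = 16 · 27/64 = 27/4.
Numerically: E[X] ≈ 6.75.

E[X] = 16 · (3/4)^{3} = 27/4 ≈ 6.75.


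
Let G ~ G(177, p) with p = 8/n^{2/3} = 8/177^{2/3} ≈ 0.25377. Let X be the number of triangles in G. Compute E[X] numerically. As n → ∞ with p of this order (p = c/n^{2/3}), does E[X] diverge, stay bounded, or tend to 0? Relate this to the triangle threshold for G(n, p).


Number of potential triangles: C(177, 3) = 908600.
Each occurs with probability p³ ≈ (0.25377)³ ≈ 1.6342686e-02.
By linearity: E[X] = C(177, 3)·p³ ≈ 908600 · 1.6342686e-02 ≈ 14848.96422.
Since α = 2/3 < 1, p = c/n^{2/3} ≫ 1/n is above the triangle threshold p ~ 1/n. Asymptotically E[X] ~ (c³/6)·n^{3(1−α)} = (8³/6)·n^{1} → ∞; triangles are abundant w.h.p.

E[X] ≈ 14848.96422; in regime p = Θ(1/n^{2/3}) E[X] diverges (above the triangle threshold p ~ 1/n).


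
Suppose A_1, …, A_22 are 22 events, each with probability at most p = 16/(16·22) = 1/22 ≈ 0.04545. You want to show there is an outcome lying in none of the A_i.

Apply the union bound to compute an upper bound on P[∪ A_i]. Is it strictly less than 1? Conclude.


Union bound: P[∪_{i=1}^{22} A_i] ≤ Σ_i P[A_i] ≤ 22·p = 22·(1/22) = 1.
Numerically: 1 ≈ 1.00000.
Is 1 < 1? NO.
Since the bound 1 is ≥ 1, the union bound is uninformative here; it does NOT by itself certify existence.

22·p = 1 ≈ 1.00000; existence NOT certified by the union bound.


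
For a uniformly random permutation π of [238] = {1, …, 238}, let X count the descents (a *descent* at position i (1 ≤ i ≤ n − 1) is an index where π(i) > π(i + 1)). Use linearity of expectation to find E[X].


Write X = Σ X_I over i = 1, …, 237, with X_I the indicator of one descent.
There are 237 indicators.
For each fixed i, the pair (π(i), π(i+1)) is a uniformly random ordered pair of distinct values from {1, …, 238}; by symmetry P[π(i) > π(i+1)] = 1/2.
By linearity: E[X] = 237 · (1/2) = (238 − 1) · (1/2) = 237/2 ≈ 118.50000.

E[X] = 237/2 = 118.50000.


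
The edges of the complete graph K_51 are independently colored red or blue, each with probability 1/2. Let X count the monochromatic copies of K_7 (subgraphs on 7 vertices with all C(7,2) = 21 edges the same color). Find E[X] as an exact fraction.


Let X = Σ_S X_S over the C(51, 7) = 115775100 subsets S of size 7, where X_S = 1 if the K_7 on S is monochromatic.
For a fixed S, the K_7 on S has C(7, 2) = 21 edges. P[all 21 edges red] = (1/2)^21, and likewise for blue, so P[monochromatic] = 2·(1/2)^21 = 2^{1 − 21} = 1/1048576.
Summing: E[X] = C(51, 7) · 2^{1 − 21} = 115775100 · 1/1048576 = 28943775/262144.
Numerically: E[X] ≈ 110.4117.

E[X] = C(51,7)·2^(1−C(7,2)) = 28943775/262144 ≈ 110.4117.


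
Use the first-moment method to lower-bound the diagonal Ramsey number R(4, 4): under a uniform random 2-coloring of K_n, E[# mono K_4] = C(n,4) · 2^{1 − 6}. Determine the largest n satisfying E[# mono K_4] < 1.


We need C(n, 4) · 2^{1 − 6} < 1, i.e. C(n, 4) < 2^{6 − 1} = 32.
Check values of n near the boundary:
  n = 4: C(4, 4) = 1; 1 < 32? YES
  n = 5: C(5, 4) = 5; 5 < 32? YES
  n = 6: C(6, 4) = 15; 15 < 32? YES
  n = 7: C(7, 4) = 35; 35 < 32? NO
  n = 8: C(8, 4) = 70; 70 < 32? NO
  n = 9: C(9, 4) = 126; 126 < 32? NO
The largest n with C(n, 4) < 32 is n = 6 (where E[X] = 15/32 ≈ 0.46875). Hence R(4, 4) > 6, i.e. R(4, 4) ≥ 7.

Largest n = 6; hence R(4, 4) > 6.


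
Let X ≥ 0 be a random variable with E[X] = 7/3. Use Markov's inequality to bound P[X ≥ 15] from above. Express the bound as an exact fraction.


μ = E[X] = 7/3, a = 15.
Markov: P[X ≥ 15] ≤ μ/a = (7/3)/15 = 7/45.
Numerically: ≈ 0.15556.
(Since a = 15 > μ = 2.33333, the bound 7/45 is < 1 and informative.)

P[X ≥ 15] ≤ 7/45 ≈ 0.15556.


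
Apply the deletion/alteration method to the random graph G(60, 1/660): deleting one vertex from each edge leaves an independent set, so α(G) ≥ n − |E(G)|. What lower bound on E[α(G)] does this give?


E[|E(G)|] = C(60, 2)·p = 1770 · (1/660) = 59/22.
E[α(G)] ≥ n − E[|E(G)|] = 60 − 59/22 = 1261/22.
Numerically: ≈ 57.318182.
(This is only a lower bound; the true E[α(G)] may be larger.)

E[α(G)] ≥ 1261/22 ≈ 57.318182.


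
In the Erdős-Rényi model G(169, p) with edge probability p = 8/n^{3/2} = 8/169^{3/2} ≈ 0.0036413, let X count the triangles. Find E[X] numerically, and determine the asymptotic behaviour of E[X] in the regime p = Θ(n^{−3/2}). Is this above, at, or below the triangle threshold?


Number of potential triangles: C(169, 3) = 790244.
Each occurs with probability p³ ≈ (0.0036413)³ ≈ 4.8281393e-08.
By linearity: E[X] = C(169, 3)·p³ ≈ 790244 · 4.8281393e-08 ≈ 0.03815.
Since α = 3/2 > 1, p = c/n^{3/2} = o(1/n) is below the triangle threshold p ~ 1/n. Asymptotically E[X] ~ (c³/6)·n^{3(1−α)} = (8³/6)·n^{-1.5} → 0, so by Markov's inequality G has no triangles w.h.p.

E[X] ≈ 0.03815; in regime p = Θ(1/n^{3/2}) E[X] tends to 0 (below the triangle threshold p ~ 1/n).


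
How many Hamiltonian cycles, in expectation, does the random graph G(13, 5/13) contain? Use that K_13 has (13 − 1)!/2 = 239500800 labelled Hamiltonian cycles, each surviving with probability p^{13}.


K_13 has (13 − 1)!/2 = 239500800 labelled Hamiltonian cycles.
For each such Hamiltonian cycle H, let X_H = 1 if all 13 edges of H are present in G. Then P[X_H = 1] = p^{13} = (5/13)^{13} = 1220703125/302875106592253.
By linearity: E[X] = Σ_H E[X_H] = 239500800 · p^{13} = 239500800 · 1220703125/302875106592253 = 292359375000000000/302875106592253.
Numerically: E[X] ≈ 965.3.

E[X] = 239500800 · (5/13)^{13} = 292359375000000000/302875106592253 ≈ 965.3.


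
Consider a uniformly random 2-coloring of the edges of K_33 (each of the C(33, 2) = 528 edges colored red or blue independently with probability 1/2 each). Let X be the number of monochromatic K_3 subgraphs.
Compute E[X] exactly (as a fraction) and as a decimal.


Let X = Σ_S X_S over the C(33, 3) = 5456 subsets S of size 3, where X_S = 1 if the K_3 on S is monochromatic.
For a fixed S, the K_3 on S has C(3, 2) = 3 edges. P[all 3 edges red] = (1/2)^3, and likewise for blue, so P[monochromatic] = 2·(1/2)^3 = 2^{1 − 3} = 1/4.
By linearity of expectation: E[X] = C(33, 3) · 2^{1 − 3} = 5456 · 1/4 = 1364.
Numerically: E[X] ≈ 1364.000.

E[X] = C(33,3)·2^(1−C(3,2)) = 1364 ≈ 1364.000.


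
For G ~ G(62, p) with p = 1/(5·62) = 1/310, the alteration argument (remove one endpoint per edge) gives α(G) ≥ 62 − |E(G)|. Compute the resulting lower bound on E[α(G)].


E[|E(G)|] = C(62, 2)·p = 1891 · (1/310) = 61/10.
E[α(G)] ≥ n − E[|E(G)|] = 62 − 61/10 = 559/10.
Numerically: ≈ 55.900000.
(This is only a lower bound; the true E[α(G)] may be larger.)

E[α(G)] ≥ 559/10 ≈ 55.900000.


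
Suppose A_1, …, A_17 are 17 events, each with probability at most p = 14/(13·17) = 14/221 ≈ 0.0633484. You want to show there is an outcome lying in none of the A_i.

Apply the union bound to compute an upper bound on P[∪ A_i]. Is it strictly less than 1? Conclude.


Union bound: P[∪_{i=1}^{17} A_i] ≤ Σ_i P[A_i] ≤ 17·p = 17·(14/221) = 14/13.
Numerically: 14/13 ≈ 1.0769231.
Is 14/13 < 1? NO.
Since the bound 14/13 is ≥ 1, the union bound is uninformative here; it does NOT by itself certify existence.

17·p = 14/13 ≈ 1.0769231; existence NOT certified by the union bound.


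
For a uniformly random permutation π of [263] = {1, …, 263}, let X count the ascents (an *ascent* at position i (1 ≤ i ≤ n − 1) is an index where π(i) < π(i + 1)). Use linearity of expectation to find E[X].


Write X = Σ X_I over i = 1, …, 262, with X_I the indicator of one ascent.
There are 262 indicators.
For each fixed i, the pair (π(i), π(i+1)) is a uniformly random ordered pair of distinct values from {1, …, 263}; by symmetry P[π(i) < π(i+1)] = 1/2.
By linearity: E[X] = 262 · (1/2) = (263 − 1) · (1/2) = 131 ≈ 131.0000.

E[X] = 131 = 131.0000.


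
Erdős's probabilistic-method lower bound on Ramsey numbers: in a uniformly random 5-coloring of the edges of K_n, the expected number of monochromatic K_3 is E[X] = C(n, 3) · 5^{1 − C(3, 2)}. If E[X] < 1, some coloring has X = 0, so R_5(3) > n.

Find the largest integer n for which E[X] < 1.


We need C(n, 3) · 5^{1 − 3} < 1, i.e. C(n, 3) < 5^{3 − 1} = 25.
Check values of n near the boundary:
  n = 3: C(3, 3) = 1; 1 < 25? YES
  n = 4: C(4, 3) = 4; 4 < 25? YES
  n = 5: C(5, 3) = 10; 10 < 25? YES
  n = 6: C(6, 3) = 20; 20 < 25? YES
  n = 7: C(7, 3) = 35; 35 < 25? NO
  n = 8: C(8, 3) = 56; 56 < 25? NO
  n = 9: C(9, 3) = 84; 84 < 25? NO
The largest n with C(n, 3) < 25 is n = 6 (where E[X] = 4/5 ≈ 0.800). Hence R_5(3) > 6, i.e. R_5(3) ≥ 7.

Largest n = 6; hence R_5(3) > 6.


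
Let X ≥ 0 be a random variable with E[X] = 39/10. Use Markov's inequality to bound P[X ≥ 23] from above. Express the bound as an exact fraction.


μ = E[X] = 39/10, a = 23.
Markov: P[X ≥ 23] ≤ μ/a = (39/10)/23 = 39/230.
Numerically: ≈ 0.169565.
(Since a = 23 > μ = 3.900000, the bound 39/230 is < 1 and informative.)

P[X ≥ 23] ≤ 39/230 ≈ 0.169565.


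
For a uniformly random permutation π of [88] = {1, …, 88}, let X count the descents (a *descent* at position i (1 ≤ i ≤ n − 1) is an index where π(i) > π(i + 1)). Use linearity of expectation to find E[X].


Write X = Σ X_I over i = 1, …, 87, with X_I the indicator of one descent.
There are 87 indicators.
For each fixed i, the pair (π(i), π(i+1)) is a uniformly random ordered pair of distinct values from {1, …, 88}; by symmetry P[π(i) > π(i+1)] = 1/2.
By linearity: E[X] = 87 · (1/2) = (88 − 1) · (1/2) = 87/2 ≈ 43.5000.

E[X] = 87/2 = 43.5000.


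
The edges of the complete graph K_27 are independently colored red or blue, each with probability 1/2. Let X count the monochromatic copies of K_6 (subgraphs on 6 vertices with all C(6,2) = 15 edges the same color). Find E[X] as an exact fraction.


Let X = Σ_S X_S over the C(27, 6) = 296010 subsets S of size 6, where X_S = 1 if the K_6 on S is monochromatic.
For a fixed S, the K_6 on S has C(6, 2) = 15 edges. P[all 15 edges red] = (1/2)^15, and likewise for blue, so P[monochromatic] = 2·(1/2)^15 = 2^{1 − 15} = 1/16384.
By linearity: E[X] = C(27, 6) · 2^{1 − 15} = 296010 · 1/16384 = 148005/8192.
Numerically: E[X] ≈ 18.06702.

E[X] = C(27,6)·2^(1−C(6,2)) = 148005/8192 ≈ 18.06702.


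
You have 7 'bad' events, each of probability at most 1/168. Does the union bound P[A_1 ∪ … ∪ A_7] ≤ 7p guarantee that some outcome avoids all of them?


Union bound: P[∪_{i=1}^{7} A_i] ≤ Σ_i P[A_i] ≤ 7·p = 7·(1/168) = 1/24.
Numerically: 1/24 ≈ 0.0416667.
Is 1/24 < 1? YES.
Since P[∪ A_i] ≤ 1/24 < 1, the complement has P[∩ A_i^c] ≥ 1 − 1/24 = 23/24 > 0, so some outcome avoids every A_i.

7·p = 1/24 ≈ 0.0416667; existence CERTIFIED by the union bound.


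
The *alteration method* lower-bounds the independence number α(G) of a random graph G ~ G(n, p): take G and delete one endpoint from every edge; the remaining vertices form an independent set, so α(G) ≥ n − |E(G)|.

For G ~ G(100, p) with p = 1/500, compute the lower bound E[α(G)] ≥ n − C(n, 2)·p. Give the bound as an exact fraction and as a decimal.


E[|E(G)|] = C(100, 2)·p = 4950 · (1/500) = 99/10.
E[α(G)] ≥ n − E[|E(G)|] = 100 − 99/10 = 901/10.
Numerically: ≈ 90.100.
(This is only a lower bound; the true E[α(G)] may be larger.)

E[α(G)] ≥ 901/10 ≈ 90.100.


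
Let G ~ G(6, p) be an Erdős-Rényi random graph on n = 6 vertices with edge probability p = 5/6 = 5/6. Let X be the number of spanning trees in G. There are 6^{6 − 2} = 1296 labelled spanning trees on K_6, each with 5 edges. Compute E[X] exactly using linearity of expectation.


K_6 has 6^{6 − 2} = 1296 labelled spanning trees.
For each such spanning tree H, let X_H = 1 if all 5 edges of H are present in G. Then P[X_H = 1] = p^{5} = (5/6)^{5} = 3125/7776.
By linearity: E[X] = Σ_H E[X_H] = 1296 · p^{5} = 1296 · 3125/7776 = 3125/6.
Numerically: E[X] ≈ 520.83.

E[X] = 1296 · (5/6)^{5} = 3125/6 ≈ 520.83.


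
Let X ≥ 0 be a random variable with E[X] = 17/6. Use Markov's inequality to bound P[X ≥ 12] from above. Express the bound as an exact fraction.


μ = E[X] = 17/6, a = 12.
Markov: P[X ≥ 12] ≤ μ/a = (17/6)/12 = 17/72.
Numerically: ≈ 0.236111.
(Since a = 12 > μ = 2.833333, the bound 17/72 is < 1 and informative.)

P[X ≥ 12] ≤ 17/72 ≈ 0.236111.


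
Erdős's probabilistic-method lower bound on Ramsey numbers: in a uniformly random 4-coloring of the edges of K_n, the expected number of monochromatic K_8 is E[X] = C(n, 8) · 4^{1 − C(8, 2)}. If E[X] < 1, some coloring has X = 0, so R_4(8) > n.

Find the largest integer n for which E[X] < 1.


We need C(n, 8) · 4^{1 − 28} < 1, i.e. C(n, 8) < 4^{28 − 1} = 18014398509481984.
Check values of n near the boundary:
  n = 403: C(403, 8) = 16090020602228430; 16090020602228430 < 18014398509481984? YES
  n = 404: C(404, 8) = 16415071523485570; 16415071523485570 < 18014398509481984? YES
  n = 405: C(405, 8) = 16745853821188050; 16745853821188050 < 18014398509481984? YES
  n = 406: C(406, 8) = 17082453897995850; 17082453897995850 < 18014398509481984? YES
  n = 407: C(407, 8) = 17424959239309050; 17424959239309050 < 18014398509481984? YES
  n = 408: C(408, 8) = 17773458424095231; 17773458424095231 < 18014398509481984? YES
  n = 409: C(409, 8) = 18128041135797879; 18128041135797879 < 18014398509481984? NO
  n = 410: C(410, 8) = 18488798173326195; 18488798173326195 < 18014398509481984? NO
The largest n with C(n, 8) < 18014398509481984 is n = 408 (where E[X] = 17773458424095231/18014398509481984 ≈ 0.987). Hence R_4(8) > 408, i.e. R_4(8) ≥ 409.

Largest n = 408; hence R_4(8) > 408.


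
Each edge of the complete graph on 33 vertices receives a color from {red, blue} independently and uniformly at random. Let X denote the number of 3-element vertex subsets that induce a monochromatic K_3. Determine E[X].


Let X = Σ_S X_S over the C(33, 3) = 5456 subsets S of size 3, where X_S = 1 if the K_3 on S is monochromatic.
For a fixed S, the K_3 on S has C(3, 2) = 3 edges. P[all 3 edges red] = (1/2)^3, and likewise for blue, so P[monochromatic] = 2·(1/2)^3 = 2^{1 − 3} = 1/4.
By linearity of expectation: E[X] = C(33, 3) · 2^{1 − 3} = 5456 · 1/4 = 1364.
Numerically: E[X] ≈ 1364.000.

E[X] = C(33,3)·2^(1−C(3,2)) = 1364 ≈ 1364.000.


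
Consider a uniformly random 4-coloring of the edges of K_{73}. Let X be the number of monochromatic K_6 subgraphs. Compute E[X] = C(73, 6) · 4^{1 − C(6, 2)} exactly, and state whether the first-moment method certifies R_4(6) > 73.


E[X] = C(73, 6) · 4^{1 − 15} = 170230452 · 4^{−14} = 170230452/268435456.
As a reduced fraction: E[X] = 42557613/67108864 ≈ 0.6341579.
Is E[X] < 1? YES.
Since E[X] < 1, there exists a 4-coloring of K_{73} with no monochromatic K_6; hence R_4(6) > 73.

E[X] = 42557613/67108864 ≈ 0.6341579; E[X] < 1, so R_4(6) > 73.


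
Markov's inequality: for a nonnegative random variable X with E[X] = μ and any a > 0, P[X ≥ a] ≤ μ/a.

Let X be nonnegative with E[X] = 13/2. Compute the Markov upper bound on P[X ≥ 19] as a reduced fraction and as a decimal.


μ = E[X] = 13/2, a = 19.
Markov: P[X ≥ 19] ≤ μ/a = (13/2)/19 = 13/38.
Numerically: ≈ 0.3421.
(Since a = 19 > μ = 6.5000, the bound 13/38 is < 1 and informative.)

P[X ≥ 19] ≤ 13/38 ≈ 0.3421.


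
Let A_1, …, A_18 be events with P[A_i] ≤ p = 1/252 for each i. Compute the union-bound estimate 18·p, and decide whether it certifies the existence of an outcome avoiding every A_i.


Union bound: P[∪_{i=1}^{18} A_i] ≤ Σ_i P[A_i] ≤ 18·p = 18·(1/252) = 1/14.
Numerically: 1/14 ≈ 0.071.
Is 1/14 < 1? YES.
Since P[∪ A_i] ≤ 1/14 < 1, the complement has P[∩ A_i^c] ≥ 1 − 1/14 = 13/14 > 0, so some outcome avoids every A_i.

18·p = 1/14 ≈ 0.071; existence CERTIFIED by the union bound.


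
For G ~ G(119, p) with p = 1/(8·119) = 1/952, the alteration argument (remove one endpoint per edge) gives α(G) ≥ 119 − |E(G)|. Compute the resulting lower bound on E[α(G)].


E[|E(G)|] = C(119, 2)·p = 7021 · (1/952) = 59/8.
E[α(G)] ≥ n − E[|E(G)|] = 119 − 59/8 = 893/8.
Numerically: ≈ 111.62500.
(This is only a lower bound; the true E[α(G)] may be larger.)

E[α(G)] ≥ 893/8 ≈ 111.62500.


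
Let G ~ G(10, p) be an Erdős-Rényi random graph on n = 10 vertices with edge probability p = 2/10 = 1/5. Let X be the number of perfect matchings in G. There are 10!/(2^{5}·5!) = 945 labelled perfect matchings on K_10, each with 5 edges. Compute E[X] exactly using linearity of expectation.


K_10 has 10!/(2^{5}·5!) = 945 labelled perfect matchings.
For each such perfect matching H, let X_H = 1 if all 5 edges of H are present in G. Then P[X_H = 1] = p^{5} = (1/5)^{5} = 1/3125.
By linearity: E[X] = Σ_H E[X_H] = 945 · p^{5} = 945 · 1/3125 = 189/625.
Numerically: E[X] ≈ 0.3024.

E[X] = 945 · (1/5)^{5} = 189/625 ≈ 0.3024.
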